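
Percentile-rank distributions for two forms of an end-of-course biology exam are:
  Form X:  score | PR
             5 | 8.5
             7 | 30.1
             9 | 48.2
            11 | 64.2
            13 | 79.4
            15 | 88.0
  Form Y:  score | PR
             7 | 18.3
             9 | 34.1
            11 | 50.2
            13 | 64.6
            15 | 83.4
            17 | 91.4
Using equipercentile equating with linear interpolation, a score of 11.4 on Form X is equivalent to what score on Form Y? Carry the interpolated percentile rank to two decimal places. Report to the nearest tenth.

13.3

PR of 11.4 on Form X: 64.2 + (11.4 − 11)/(13 − 11) × (79.4 − 64.2) = 67.24
On Form Y, PR 67.24 falls between score 13 (PR 64.6) and 15 (PR 83.4).
Interpolate: 13 + (67.24 − 64.6)/(83.4 − 64.6) × (15 − 13) = 13.3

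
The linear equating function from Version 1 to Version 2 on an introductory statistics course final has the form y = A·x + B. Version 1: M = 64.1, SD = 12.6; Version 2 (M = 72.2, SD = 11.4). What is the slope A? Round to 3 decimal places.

A = SD_Y / SD_X = 11.4 / 12.6 = 0.905

0.905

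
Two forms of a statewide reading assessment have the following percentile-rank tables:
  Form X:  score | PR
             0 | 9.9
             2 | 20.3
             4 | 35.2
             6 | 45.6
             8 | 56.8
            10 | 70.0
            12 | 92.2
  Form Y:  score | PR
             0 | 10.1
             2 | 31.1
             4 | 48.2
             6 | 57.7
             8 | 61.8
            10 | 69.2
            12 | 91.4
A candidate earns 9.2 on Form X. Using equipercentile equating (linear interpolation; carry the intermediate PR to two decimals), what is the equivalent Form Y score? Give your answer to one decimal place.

8.8

PR of 9.2 on Form X: 56.8 + (9.2 − 8)/(10 − 8) × (70.0 − 56.8) = 64.72
On Form Y, PR 64.72 falls between score 8 (PR 61.8) and 10 (PR 69.2).
Interpolate: 8 + (64.72 − 61.8)/(69.2 − 61.8) × (10 − 8) = 8.8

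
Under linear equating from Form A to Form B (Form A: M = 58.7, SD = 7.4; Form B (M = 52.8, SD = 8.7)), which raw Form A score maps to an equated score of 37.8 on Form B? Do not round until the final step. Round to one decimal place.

45.9

Invert y = (SD_Y/SD_X)(x − M_X) + M_Y:
x = (SD_X/SD_Y)(y − M_Y) + M_X = (7.4/8.7)(37.8 − 52.8) + 58.7
x = 0.850575 × -15.000 + 58.7 = 45.9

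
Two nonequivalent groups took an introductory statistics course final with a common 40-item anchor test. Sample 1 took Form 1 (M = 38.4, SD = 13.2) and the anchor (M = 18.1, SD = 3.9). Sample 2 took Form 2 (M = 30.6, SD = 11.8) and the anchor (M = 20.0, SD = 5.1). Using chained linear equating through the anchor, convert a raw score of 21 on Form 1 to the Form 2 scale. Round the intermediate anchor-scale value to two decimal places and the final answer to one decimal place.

14.3

Form 1 → anchor (Sample 1): v = (3.9/13.2)(21 − 38.4) + 18.1 = 12.96
anchor → Form 2 (Sample 2): y = (11.8/5.1)(12.96 − 20.0) + 30.6 = 14.3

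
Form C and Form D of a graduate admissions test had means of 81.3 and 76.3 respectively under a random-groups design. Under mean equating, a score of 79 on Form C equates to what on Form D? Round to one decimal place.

74.0

Mean equating: y = x + (M_Y − M_X) = 79 + (76.3 − 81.3) = 74.0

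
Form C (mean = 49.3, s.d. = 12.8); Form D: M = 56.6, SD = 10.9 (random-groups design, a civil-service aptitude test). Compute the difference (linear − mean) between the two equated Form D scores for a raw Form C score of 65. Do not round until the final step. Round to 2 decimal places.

Mean-equated: 65 + (56.6 − 49.3) = 72.30
Linear-equated: (10.9/12.8)(65 − 49.3) + 56.6 = 69.970
Difference = 69.970 − 72.30 = -2.33

-2.33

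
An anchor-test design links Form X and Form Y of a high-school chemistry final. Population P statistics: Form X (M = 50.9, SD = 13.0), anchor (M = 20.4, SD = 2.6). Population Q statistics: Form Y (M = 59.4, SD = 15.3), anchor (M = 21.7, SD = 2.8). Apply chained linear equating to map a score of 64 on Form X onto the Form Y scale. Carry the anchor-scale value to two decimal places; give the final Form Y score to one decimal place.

66.6

Form X → anchor (Population P): v = (2.6/13.0)(64 − 50.9) + 20.4 = 23.02
anchor → Form Y (Population Q): y = (15.3/2.8)(23.02 − 21.7) + 59.4 = 66.6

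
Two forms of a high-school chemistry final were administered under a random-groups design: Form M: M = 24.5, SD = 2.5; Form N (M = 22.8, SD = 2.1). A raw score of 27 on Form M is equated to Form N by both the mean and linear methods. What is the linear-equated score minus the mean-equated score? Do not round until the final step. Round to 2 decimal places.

Mean-equated: 27 + (22.8 − 24.5) = 25.30
Linear-equated: (2.1/2.5)(27 − 24.5) + 22.8 = 24.900
Difference = 24.900 − 25.30 = -0.40

-0.40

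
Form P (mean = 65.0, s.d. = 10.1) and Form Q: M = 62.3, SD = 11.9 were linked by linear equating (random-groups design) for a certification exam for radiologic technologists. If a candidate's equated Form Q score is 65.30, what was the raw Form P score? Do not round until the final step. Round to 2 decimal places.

Invert y = (SD_Y/SD_X)(x − M_X) + M_Y:
x = (SD_X/SD_Y)(y − M_Y) + M_X = (10.1/11.9)(65.30 − 62.3) + 65.0
x = 0.848739 × 3.000 + 65.0 = 67.55

67.55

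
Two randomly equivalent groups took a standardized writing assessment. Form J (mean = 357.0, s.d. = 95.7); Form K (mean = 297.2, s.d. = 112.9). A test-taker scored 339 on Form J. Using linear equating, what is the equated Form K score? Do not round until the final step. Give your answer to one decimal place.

Linear equating: y = (SD_Y/SD_X)(x − M_X) + M_Y
y = (112.9/95.7)(339 − 357.0) + 297.2
y = 1.179728 × -18.0 + 297.2 = -21.2351 + 297.2 = 276.0

276.0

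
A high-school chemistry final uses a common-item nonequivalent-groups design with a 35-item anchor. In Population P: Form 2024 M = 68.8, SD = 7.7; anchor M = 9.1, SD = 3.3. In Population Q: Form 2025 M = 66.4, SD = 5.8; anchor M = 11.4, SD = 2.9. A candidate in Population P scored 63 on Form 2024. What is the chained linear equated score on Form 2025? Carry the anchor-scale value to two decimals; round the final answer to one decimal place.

56.8

Form 2024 → anchor (Population P): v = (3.3/7.7)(63 − 68.8) + 9.1 = 6.61
anchor → Form 2025 (Population Q): y = (5.8/2.9)(6.61 − 11.4) + 66.4 = 56.8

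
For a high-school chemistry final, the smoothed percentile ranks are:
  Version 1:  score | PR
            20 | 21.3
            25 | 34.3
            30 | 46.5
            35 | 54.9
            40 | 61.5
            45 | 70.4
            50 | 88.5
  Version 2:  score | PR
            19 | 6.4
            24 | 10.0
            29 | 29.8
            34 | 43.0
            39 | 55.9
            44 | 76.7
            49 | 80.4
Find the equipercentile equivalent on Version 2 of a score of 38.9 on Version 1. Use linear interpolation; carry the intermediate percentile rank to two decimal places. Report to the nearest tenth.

40.0

PR of 38.9 on Version 1: 54.9 + (38.9 − 35)/(40 − 35) × (61.5 − 54.9) = 60.05
On Version 2, PR 60.05 falls between score 39 (PR 55.9) and 44 (PR 76.7).
Interpolate: 39 + (60.05 − 55.9)/(76.7 − 55.9) × (44 − 39) = 40.0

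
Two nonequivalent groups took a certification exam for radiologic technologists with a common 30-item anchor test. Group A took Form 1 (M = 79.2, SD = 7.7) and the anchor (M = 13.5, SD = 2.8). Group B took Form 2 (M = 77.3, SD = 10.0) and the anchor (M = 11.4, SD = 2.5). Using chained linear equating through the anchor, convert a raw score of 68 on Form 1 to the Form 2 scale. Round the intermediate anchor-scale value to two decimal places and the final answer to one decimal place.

69.4

Form 1 → anchor (Group A): v = (2.8/7.7)(68 − 79.2) + 13.5 = 9.43
anchor → Form 2 (Group B): y = (10.0/2.5)(9.43 − 11.4) + 77.3 = 69.4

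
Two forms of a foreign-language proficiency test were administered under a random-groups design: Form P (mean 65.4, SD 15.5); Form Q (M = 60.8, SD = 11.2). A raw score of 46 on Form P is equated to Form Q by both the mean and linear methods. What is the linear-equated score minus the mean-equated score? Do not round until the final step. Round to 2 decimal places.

Mean-equated: 46 + (60.8 − 65.4) = 41.40
Linear-equated: (11.2/15.5)(46 − 65.4) + 60.8 = 46.782
Difference = 46.782 − 41.40 = 5.38

5.38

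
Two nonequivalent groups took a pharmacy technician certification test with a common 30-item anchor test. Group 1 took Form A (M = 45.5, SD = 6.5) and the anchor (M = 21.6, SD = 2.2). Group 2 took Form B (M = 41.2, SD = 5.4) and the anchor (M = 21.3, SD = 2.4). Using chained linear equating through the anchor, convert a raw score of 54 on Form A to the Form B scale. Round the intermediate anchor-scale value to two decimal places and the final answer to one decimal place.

48.4

Form A → anchor (Group 1): v = (2.2/6.5)(54 − 45.5) + 21.6 = 24.48
anchor → Form B (Group 2): y = (5.4/2.4)(24.48 − 21.3) + 41.2 = 48.4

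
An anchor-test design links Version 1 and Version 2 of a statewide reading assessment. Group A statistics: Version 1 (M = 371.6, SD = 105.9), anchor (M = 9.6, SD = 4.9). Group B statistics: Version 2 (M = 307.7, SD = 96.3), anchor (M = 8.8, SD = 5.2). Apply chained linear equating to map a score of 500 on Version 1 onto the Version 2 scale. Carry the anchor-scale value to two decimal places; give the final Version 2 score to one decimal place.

Version 1 → anchor (Group A): v = (4.9/105.9)(500 − 371.6) + 9.6 = 15.54
anchor → Version 2 (Group B): y = (96.3/5.2)(15.54 − 8.8) + 307.7 = 432.5

432.5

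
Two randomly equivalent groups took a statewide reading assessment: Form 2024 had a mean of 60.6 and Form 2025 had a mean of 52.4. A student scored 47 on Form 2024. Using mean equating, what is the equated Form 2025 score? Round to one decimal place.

Mean equating: y = x + (M_Y − M_X) = 47 + (52.4 − 60.6) = 38.8

38.8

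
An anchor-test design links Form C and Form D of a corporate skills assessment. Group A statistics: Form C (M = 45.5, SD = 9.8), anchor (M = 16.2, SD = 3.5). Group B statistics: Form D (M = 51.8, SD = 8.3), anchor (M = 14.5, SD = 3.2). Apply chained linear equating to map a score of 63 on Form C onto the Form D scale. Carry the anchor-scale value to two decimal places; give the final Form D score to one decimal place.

Form C → anchor (Group A): v = (3.5/9.8)(63 − 45.5) + 16.2 = 22.45
anchor → Form D (Group B): y = (8.3/3.2)(22.45 − 14.5) + 51.8 = 72.4

72.4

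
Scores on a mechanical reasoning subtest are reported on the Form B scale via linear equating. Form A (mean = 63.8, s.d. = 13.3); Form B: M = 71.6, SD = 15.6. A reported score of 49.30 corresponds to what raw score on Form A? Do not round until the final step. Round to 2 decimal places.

Invert y = (SD_Y/SD_X)(x − M_X) + M_Y:
x = (SD_X/SD_Y)(y − M_Y) + M_X = (13.3/15.6)(49.30 − 71.6) + 63.8
x = 0.852564 × -22.300 + 63.8 = 44.79

44.79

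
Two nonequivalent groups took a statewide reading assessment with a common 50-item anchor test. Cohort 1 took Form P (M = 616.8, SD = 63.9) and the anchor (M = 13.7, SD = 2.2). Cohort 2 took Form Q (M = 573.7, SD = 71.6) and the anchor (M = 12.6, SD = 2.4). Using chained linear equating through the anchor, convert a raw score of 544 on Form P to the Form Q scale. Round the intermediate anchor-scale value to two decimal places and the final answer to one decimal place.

531.6

Form P → anchor (Cohort 1): v = (2.2/63.9)(544 − 616.8) + 13.7 = 11.19
anchor → Form Q (Cohort 2): y = (71.6/2.4)(11.19 − 12.6) + 573.7 = 531.6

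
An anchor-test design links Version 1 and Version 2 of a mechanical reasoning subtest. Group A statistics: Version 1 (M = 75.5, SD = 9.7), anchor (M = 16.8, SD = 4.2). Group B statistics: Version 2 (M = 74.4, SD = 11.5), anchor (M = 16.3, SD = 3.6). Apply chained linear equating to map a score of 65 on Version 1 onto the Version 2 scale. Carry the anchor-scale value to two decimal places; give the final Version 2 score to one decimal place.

Version 1 → anchor (Group A): v = (4.2/9.7)(65 − 75.5) + 16.8 = 12.25
anchor → Version 2 (Group B): y = (11.5/3.6)(12.25 − 16.3) + 74.4 = 61.5

61.5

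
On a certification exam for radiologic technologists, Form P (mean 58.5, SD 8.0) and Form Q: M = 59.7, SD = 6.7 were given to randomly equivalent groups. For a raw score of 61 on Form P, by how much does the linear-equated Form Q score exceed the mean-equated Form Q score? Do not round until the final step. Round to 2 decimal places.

Mean-equated: 61 + (59.7 − 58.5) = 62.20
Linear-equated: (6.7/8.0)(61 − 58.5) + 59.7 = 61.794
Difference = 61.794 − 62.20 = -0.41

-0.41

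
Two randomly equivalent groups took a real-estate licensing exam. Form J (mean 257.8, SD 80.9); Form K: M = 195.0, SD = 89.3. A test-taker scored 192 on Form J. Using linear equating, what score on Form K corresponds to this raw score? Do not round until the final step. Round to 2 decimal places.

122.37

Linear equating: y = (SD_Y/SD_X)(x − M_X) + M_Y
y = (89.3/80.9)(192 − 257.8) + 195.0
y = 1.103832 × -65.8 + 195.0 = -72.6321 + 195.0 = 122.37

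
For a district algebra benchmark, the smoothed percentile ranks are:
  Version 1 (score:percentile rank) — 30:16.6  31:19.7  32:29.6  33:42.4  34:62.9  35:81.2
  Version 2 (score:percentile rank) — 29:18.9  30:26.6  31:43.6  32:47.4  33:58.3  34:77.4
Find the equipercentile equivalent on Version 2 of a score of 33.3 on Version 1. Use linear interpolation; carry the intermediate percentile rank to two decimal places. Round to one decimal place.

32.1

PR of 33.3 on Version 1: 42.4 + (33.3 − 33)/(34 − 33) × (62.9 − 42.4) = 48.55
On Version 2, PR 48.55 falls between score 32 (PR 47.4) and 33 (PR 58.3).
Interpolate: 32 + (48.55 − 47.4)/(58.3 − 47.4) × (33 − 32) = 32.1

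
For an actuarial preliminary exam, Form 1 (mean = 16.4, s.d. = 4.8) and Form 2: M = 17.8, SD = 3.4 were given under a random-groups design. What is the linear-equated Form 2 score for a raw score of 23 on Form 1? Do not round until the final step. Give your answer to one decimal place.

22.5

Linear equating: y = (SD_Y/SD_X)(x − M_X) + M_Y
y = (3.4/4.8)(23 − 16.4) + 17.8
y = 0.708333 × 6.6 + 17.8 = 4.6750 + 17.8 = 22.5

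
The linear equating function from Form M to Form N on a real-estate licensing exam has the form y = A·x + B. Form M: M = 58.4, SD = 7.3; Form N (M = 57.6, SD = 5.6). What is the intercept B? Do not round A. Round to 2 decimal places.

A = SD_Y / SD_X = 5.6 / 7.3 = 0.767123
B = M_Y − A·M_X = 57.6 − 0.767123 × 58.4 = 12.80

12.80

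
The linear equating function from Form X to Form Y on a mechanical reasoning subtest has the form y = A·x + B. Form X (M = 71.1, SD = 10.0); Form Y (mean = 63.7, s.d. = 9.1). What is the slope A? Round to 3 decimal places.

A = SD_Y / SD_X = 9.1 / 10.0 = 0.910

0.910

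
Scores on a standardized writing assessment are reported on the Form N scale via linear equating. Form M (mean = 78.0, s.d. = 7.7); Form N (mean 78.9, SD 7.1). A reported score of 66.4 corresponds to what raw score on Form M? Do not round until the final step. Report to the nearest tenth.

Invert y = (SD_Y/SD_X)(x − M_X) + M_Y:
x = (SD_X/SD_Y)(y − M_Y) + M_X = (7.7/7.1)(66.4 − 78.9) + 78.0
x = 1.084507 × -12.500 + 78.0 = 64.4

64.4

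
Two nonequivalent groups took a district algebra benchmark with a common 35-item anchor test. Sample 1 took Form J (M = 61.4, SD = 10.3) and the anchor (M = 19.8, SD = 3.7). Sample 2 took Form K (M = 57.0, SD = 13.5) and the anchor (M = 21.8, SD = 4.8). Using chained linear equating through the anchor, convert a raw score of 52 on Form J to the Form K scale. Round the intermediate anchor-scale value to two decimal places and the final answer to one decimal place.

Form J → anchor (Sample 1): v = (3.7/10.3)(52 − 61.4) + 19.8 = 16.42
anchor → Form K (Sample 2): y = (13.5/4.8)(16.42 − 21.8) + 57.0 = 41.9

41.9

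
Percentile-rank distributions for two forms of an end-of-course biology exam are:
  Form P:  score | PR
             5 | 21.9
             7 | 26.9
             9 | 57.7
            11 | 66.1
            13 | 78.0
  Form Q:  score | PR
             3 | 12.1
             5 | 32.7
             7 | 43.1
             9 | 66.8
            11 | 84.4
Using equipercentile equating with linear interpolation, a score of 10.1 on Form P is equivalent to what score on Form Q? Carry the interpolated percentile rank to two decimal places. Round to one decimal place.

8.6

PR of 10.1 on Form P: 57.7 + (10.1 − 9)/(11 − 9) × (66.1 − 57.7) = 62.32
On Form Q, PR 62.32 falls between score 7 (PR 43.1) and 9 (PR 66.8).
Interpolate: 7 + (62.32 − 43.1)/(66.8 − 43.1) × (9 − 7) = 8.6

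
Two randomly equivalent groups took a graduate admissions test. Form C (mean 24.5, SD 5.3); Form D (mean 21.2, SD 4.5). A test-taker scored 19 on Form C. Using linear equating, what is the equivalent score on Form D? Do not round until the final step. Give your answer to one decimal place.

16.5

Linear equating: y = (SD_Y/SD_X)(x − M_X) + M_Y
y = (4.5/5.3)(19 − 24.5) + 21.2
y = 0.849057 × -5.5 + 21.2 = -4.6698 + 21.2 = 16.5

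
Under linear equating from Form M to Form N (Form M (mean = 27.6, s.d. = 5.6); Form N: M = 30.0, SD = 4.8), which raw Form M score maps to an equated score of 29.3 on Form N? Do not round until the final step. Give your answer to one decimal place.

Invert y = (SD_Y/SD_X)(x − M_X) + M_Y:
x = (SD_X/SD_Y)(y − M_Y) + M_X = (5.6/4.8)(29.3 − 30.0) + 27.6
x = 1.166667 × -0.700 + 27.6 = 26.8

26.8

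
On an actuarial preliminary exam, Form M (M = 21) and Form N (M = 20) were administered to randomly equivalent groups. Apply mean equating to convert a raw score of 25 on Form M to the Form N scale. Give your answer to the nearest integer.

Mean equating: y = x + (M_Y − M_X) = 25 + (20 − 21) = 24

24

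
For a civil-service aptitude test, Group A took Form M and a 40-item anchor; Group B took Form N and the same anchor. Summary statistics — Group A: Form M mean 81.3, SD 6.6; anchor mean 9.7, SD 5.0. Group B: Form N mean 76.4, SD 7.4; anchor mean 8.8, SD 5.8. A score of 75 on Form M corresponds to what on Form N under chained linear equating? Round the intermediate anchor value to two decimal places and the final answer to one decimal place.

Form M → anchor (Group A): v = (5.0/6.6)(75 − 81.3) + 9.7 = 4.93
anchor → Form N (Group B): y = (7.4/5.8)(4.93 − 8.8) + 76.4 = 71.5

71.5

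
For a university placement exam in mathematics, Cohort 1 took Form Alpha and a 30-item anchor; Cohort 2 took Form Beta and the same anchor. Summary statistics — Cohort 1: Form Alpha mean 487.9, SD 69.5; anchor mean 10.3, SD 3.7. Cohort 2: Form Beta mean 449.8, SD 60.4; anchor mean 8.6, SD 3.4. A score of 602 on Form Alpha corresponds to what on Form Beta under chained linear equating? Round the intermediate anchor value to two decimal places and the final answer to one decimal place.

587.8

Form Alpha → anchor (Cohort 1): v = (3.7/69.5)(602 − 487.9) + 10.3 = 16.37
anchor → Form Beta (Cohort 2): y = (60.4/3.4)(16.37 − 8.6) + 449.8 = 587.8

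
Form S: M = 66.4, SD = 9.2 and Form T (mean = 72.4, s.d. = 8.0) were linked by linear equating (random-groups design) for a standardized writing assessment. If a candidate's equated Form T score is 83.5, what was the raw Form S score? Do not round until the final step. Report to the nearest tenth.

79.2

Invert y = (SD_Y/SD_X)(x − M_X) + M_Y:
x = (SD_X/SD_Y)(y − M_Y) + M_X = (9.2/8.0)(83.5 − 72.4) + 66.4
x = 1.150000 × 11.100 + 66.4 = 79.2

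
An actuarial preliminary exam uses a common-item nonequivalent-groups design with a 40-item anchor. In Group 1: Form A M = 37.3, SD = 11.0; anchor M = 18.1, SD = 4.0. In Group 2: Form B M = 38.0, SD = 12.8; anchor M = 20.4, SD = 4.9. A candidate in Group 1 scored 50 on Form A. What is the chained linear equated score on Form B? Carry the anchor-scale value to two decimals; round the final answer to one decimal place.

Form A → anchor (Group 1): v = (4.0/11.0)(50 − 37.3) + 18.1 = 22.72
anchor → Form B (Group 2): y = (12.8/4.9)(22.72 − 20.4) + 38.0 = 44.1

44.1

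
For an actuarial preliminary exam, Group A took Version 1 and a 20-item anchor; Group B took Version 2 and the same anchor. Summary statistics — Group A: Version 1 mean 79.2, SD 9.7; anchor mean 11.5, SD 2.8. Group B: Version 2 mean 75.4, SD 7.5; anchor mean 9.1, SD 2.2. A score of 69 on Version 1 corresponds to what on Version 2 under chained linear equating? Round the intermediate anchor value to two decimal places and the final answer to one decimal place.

73.6

Version 1 → anchor (Group A): v = (2.8/9.7)(69 − 79.2) + 11.5 = 8.56
anchor → Version 2 (Group B): y = (7.5/2.2)(8.56 − 9.1) + 75.4 = 73.6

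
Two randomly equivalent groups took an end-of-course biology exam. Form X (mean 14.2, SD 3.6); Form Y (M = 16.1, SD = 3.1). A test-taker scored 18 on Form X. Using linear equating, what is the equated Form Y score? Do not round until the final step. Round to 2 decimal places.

19.37

Linear equating: y = (SD_Y/SD_X)(x − M_X) + M_Y
y = (3.1/3.6)(18 − 14.2) + 16.1
y = 0.861111 × 3.8 + 16.1 = 3.2722 + 16.1 = 19.37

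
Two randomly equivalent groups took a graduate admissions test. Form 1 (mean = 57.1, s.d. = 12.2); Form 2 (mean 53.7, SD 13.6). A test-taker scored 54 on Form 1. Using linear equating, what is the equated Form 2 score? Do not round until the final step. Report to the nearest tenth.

Linear equating: y = (SD_Y/SD_X)(x − M_X) + M_Y
y = (13.6/12.2)(54 − 57.1) + 53.7
y = 1.114754 × -3.1 + 53.7 = -3.4557 + 53.7 = 50.2

50.2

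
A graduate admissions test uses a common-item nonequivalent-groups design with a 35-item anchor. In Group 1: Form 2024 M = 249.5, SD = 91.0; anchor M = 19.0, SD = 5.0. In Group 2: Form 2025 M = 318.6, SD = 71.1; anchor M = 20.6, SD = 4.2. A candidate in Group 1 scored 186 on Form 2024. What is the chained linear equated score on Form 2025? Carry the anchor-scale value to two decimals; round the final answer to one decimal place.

232.4

Form 2024 → anchor (Group 1): v = (5.0/91.0)(186 − 249.5) + 19.0 = 15.51
anchor → Form 2025 (Group 2): y = (71.1/4.2)(15.51 − 20.6) + 318.6 = 232.4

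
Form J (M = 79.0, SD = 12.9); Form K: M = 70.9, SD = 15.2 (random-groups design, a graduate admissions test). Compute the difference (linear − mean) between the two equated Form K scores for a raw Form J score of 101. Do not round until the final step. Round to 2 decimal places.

Mean-equated: 101 + (70.9 − 79.0) = 92.90
Linear-equated: (15.2/12.9)(101 − 79.0) + 70.9 = 96.822
Difference = 96.822 − 92.90 = 3.92

3.92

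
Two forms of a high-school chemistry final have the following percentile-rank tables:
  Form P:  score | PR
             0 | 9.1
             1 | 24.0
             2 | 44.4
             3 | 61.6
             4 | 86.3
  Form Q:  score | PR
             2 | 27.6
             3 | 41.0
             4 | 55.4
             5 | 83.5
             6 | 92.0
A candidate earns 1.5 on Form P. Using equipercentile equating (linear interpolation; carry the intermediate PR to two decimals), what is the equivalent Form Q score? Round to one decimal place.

2.5

PR of 1.5 on Form P: 24.0 + (1.5 − 1)/(2 − 1) × (44.4 − 24.0) = 34.20
On Form Q, PR 34.20 falls between score 2 (PR 27.6) and 3 (PR 41.0).
Interpolate: 2 + (34.20 − 27.6)/(41.0 − 27.6) × (3 − 2) = 2.5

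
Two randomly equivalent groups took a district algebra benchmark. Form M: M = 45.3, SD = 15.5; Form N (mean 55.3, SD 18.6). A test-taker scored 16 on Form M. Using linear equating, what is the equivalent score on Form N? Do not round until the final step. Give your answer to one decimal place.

Linear equating: y = (SD_Y/SD_X)(x − M_X) + M_Y
y = (18.6/15.5)(16 − 45.3) + 55.3
y = 1.200000 × -29.3 + 55.3 = -35.1600 + 55.3 = 20.1

20.1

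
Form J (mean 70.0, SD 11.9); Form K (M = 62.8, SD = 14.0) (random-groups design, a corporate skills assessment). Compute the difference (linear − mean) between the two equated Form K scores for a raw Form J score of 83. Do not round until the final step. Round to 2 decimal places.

2.29

Mean-equated: 83 + (62.8 − 70.0) = 75.80
Linear-equated: (14.0/11.9)(83 − 70.0) + 62.8 = 78.094
Difference = 78.094 − 75.80 = 2.29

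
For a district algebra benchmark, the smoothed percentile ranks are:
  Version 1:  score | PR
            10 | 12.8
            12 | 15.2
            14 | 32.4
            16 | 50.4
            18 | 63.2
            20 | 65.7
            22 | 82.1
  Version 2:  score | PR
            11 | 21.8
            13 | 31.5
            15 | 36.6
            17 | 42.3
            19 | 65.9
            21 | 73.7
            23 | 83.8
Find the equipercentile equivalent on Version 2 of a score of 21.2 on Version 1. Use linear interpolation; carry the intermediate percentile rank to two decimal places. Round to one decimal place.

PR of 21.2 on Version 1: 65.7 + (21.2 − 20)/(22 − 20) × (82.1 − 65.7) = 75.54
On Version 2, PR 75.54 falls between score 21 (PR 73.7) and 23 (PR 83.8).
Interpolate: 21 + (75.54 − 73.7)/(83.8 − 73.7) × (23 − 21) = 21.4

21.4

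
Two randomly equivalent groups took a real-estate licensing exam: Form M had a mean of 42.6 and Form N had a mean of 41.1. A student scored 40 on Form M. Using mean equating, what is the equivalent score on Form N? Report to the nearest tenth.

Mean equating: y = x + (M_Y − M_X) = 40 + (41.1 − 42.6) = 38.5

38.5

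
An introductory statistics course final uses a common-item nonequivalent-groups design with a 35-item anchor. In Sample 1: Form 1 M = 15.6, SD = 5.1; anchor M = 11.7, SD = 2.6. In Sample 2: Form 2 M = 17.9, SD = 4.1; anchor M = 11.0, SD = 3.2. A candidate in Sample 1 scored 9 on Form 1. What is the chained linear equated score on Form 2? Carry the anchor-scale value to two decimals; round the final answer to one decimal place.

14.5

Form 1 → anchor (Sample 1): v = (2.6/5.1)(9 − 15.6) + 11.7 = 8.34
anchor → Form 2 (Sample 2): y = (4.1/3.2)(8.34 − 11.0) + 17.9 = 14.5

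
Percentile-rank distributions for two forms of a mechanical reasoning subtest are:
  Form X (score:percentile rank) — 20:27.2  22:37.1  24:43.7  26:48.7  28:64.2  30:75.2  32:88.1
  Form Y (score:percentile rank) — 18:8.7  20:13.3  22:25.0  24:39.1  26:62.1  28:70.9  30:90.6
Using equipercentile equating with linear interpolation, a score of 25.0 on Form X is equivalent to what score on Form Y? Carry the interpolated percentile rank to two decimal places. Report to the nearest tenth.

24.6

PR of 25.0 on Form X: 43.7 + (25.0 − 24)/(26 − 24) × (48.7 − 43.7) = 46.20
On Form Y, PR 46.20 falls between score 24 (PR 39.1) and 26 (PR 62.1).
Interpolate: 24 + (46.20 − 39.1)/(62.1 − 39.1) × (26 − 24) = 24.6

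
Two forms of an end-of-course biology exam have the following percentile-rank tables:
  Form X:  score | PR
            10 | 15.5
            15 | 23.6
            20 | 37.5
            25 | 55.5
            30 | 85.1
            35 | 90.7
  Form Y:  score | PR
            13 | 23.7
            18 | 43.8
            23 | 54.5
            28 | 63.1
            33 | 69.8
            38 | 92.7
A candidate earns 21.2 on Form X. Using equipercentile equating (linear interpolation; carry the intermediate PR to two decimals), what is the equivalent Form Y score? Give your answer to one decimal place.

17.5

PR of 21.2 on Form X: 37.5 + (21.2 − 20)/(25 − 20) × (55.5 − 37.5) = 41.82
On Form Y, PR 41.82 falls between score 13 (PR 23.7) and 18 (PR 43.8).
Interpolate: 13 + (41.82 − 23.7)/(43.8 − 23.7) × (18 − 13) = 17.5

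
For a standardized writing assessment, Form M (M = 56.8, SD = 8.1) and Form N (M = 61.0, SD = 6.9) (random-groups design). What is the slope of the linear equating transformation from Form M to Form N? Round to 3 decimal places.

A = SD_Y / SD_X = 6.9 / 8.1 = 0.852

0.852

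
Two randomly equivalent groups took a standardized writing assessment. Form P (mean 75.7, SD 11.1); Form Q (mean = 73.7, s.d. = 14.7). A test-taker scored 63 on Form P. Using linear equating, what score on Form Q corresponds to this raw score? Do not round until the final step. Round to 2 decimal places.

Linear equating: y = (SD_Y/SD_X)(x − M_X) + M_Y
y = (14.7/11.1)(63 − 75.7) + 73.7
y = 1.324324 × -12.7 + 73.7 = -16.8189 + 73.7 = 56.88

56.88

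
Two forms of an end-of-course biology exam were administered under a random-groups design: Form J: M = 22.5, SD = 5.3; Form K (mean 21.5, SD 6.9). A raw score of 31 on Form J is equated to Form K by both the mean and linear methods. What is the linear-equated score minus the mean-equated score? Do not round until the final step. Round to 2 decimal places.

2.57

Mean-equated: 31 + (21.5 − 22.5) = 30.00
Linear-equated: (6.9/5.3)(31 − 22.5) + 21.5 = 32.566
Difference = 32.566 − 30.00 = 2.57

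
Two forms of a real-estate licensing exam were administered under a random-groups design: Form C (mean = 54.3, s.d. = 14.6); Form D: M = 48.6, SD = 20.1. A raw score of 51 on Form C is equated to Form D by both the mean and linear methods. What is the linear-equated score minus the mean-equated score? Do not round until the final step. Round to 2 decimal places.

-1.24

Mean-equated: 51 + (48.6 − 54.3) = 45.30
Linear-equated: (20.1/14.6)(51 − 54.3) + 48.6 = 44.057
Difference = 44.057 − 45.30 = -1.24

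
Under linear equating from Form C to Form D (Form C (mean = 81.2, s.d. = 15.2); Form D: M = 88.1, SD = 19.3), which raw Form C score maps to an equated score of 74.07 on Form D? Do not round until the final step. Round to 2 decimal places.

70.15

Invert y = (SD_Y/SD_X)(x − M_X) + M_Y:
x = (SD_X/SD_Y)(y − M_Y) + M_X = (15.2/19.3)(74.07 − 88.1) + 81.2
x = 0.787565 × -14.030 + 81.2 = 70.15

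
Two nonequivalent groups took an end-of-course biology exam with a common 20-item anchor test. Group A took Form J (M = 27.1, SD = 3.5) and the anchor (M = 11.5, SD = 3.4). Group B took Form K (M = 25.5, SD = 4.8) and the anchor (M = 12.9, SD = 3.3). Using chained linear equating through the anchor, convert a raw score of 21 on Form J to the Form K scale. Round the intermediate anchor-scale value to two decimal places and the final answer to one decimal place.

14.8

Form J → anchor (Group A): v = (3.4/3.5)(21 − 27.1) + 11.5 = 5.57
anchor → Form K (Group B): y = (4.8/3.3)(5.57 − 12.9) + 25.5 = 14.8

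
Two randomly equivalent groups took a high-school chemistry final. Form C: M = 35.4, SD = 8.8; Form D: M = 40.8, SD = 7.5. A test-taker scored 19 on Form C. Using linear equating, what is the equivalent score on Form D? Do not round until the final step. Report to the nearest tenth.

Linear equating: y = (SD_Y/SD_X)(x − M_X) + M_Y
y = (7.5/8.8)(19 − 35.4) + 40.8
y = 0.852273 × -16.4 + 40.8 = -13.9773 + 40.8 = 26.8

26.8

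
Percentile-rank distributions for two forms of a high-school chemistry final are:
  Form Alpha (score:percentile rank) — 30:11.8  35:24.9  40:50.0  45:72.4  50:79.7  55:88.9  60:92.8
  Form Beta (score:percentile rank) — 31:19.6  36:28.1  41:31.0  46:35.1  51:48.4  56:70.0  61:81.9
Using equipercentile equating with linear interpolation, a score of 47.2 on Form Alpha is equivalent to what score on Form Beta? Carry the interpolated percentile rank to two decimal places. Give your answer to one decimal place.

PR of 47.2 on Form Alpha: 72.4 + (47.2 − 45)/(50 − 45) × (79.7 − 72.4) = 75.61
On Form Beta, PR 75.61 falls between score 56 (PR 70.0) and 61 (PR 81.9).
Interpolate: 56 + (75.61 − 70.0)/(81.9 − 70.0) × (61 − 56) = 58.4

58.4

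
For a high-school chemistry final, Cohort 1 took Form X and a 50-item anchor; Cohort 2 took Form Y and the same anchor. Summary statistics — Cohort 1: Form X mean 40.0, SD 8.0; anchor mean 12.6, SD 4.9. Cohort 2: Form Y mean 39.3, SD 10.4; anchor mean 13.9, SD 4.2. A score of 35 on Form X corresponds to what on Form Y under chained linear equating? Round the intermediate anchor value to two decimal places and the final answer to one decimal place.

28.5

Form X → anchor (Cohort 1): v = (4.9/8.0)(35 − 40.0) + 12.6 = 9.54
anchor → Form Y (Cohort 2): y = (10.4/4.2)(9.54 − 13.9) + 39.3 = 28.5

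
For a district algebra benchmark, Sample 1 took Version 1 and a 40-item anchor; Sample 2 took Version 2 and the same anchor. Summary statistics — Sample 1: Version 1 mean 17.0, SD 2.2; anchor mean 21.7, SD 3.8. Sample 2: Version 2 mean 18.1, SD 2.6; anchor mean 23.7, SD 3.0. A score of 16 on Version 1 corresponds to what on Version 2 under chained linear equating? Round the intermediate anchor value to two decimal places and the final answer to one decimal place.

Version 1 → anchor (Sample 1): v = (3.8/2.2)(16 − 17.0) + 21.7 = 19.97
anchor → Version 2 (Sample 2): y = (2.6/3.0)(19.97 − 23.7) + 18.1 = 14.9

14.9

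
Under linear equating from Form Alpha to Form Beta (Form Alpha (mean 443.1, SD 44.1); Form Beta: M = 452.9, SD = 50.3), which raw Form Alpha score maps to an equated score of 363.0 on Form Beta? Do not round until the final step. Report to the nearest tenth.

Invert y = (SD_Y/SD_X)(x − M_X) + M_Y:
x = (SD_X/SD_Y)(y − M_Y) + M_X = (44.1/50.3)(363.0 − 452.9) + 443.1
x = 0.876740 × -89.900 + 443.1 = 364.3

364.3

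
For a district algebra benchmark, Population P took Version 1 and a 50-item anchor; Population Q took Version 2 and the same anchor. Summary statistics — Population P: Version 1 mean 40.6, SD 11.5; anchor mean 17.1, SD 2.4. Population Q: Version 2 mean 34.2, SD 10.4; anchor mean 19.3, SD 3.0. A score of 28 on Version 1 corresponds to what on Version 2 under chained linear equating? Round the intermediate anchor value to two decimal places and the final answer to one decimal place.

17.5

Version 1 → anchor (Population P): v = (2.4/11.5)(28 − 40.6) + 17.1 = 14.47
anchor → Version 2 (Population Q): y = (10.4/3.0)(14.47 − 19.3) + 34.2 = 17.5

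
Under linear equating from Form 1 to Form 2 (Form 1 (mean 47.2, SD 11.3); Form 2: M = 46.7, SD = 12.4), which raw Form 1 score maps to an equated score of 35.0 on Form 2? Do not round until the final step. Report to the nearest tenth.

Invert y = (SD_Y/SD_X)(x − M_X) + M_Y:
x = (SD_X/SD_Y)(y − M_Y) + M_X = (11.3/12.4)(35.0 − 46.7) + 47.2
x = 0.911290 × -11.700 + 47.2 = 36.5

36.5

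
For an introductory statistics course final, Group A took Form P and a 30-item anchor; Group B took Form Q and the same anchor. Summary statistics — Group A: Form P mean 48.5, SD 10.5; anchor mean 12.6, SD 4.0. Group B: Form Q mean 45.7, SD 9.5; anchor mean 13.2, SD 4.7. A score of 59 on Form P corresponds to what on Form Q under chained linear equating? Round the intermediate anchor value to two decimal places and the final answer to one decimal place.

52.6

Form P → anchor (Group A): v = (4.0/10.5)(59 − 48.5) + 12.6 = 16.60
anchor → Form Q (Group B): y = (9.5/4.7)(16.60 − 13.2) + 45.7 = 52.6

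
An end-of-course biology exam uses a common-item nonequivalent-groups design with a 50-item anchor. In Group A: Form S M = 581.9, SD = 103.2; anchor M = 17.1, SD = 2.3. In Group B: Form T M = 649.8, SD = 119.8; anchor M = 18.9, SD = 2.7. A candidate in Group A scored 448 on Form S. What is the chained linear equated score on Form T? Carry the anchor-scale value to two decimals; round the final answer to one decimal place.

437.7

Form S → anchor (Group A): v = (2.3/103.2)(448 − 581.9) + 17.1 = 14.12
anchor → Form T (Group B): y = (119.8/2.7)(14.12 − 18.9) + 649.8 = 437.7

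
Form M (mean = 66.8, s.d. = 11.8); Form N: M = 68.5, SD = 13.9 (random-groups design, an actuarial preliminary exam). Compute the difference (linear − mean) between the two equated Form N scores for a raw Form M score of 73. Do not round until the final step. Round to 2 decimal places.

1.10

Mean-equated: 73 + (68.5 − 66.8) = 74.70
Linear-equated: (13.9/11.8)(73 − 66.8) + 68.5 = 75.803
Difference = 75.803 − 74.70 = 1.10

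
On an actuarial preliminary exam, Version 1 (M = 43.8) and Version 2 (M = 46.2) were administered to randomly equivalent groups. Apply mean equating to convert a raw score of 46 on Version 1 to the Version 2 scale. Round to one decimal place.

48.4

Mean equating: y = x + (M_Y − M_X) = 46 + (46.2 − 43.8) = 48.4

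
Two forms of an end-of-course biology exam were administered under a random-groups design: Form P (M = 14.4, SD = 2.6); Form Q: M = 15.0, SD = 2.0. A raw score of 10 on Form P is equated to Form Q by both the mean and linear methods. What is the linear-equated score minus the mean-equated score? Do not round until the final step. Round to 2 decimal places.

1.02

Mean-equated: 10 + (15.0 − 14.4) = 10.60
Linear-equated: (2.0/2.6)(10 − 14.4) + 15.0 = 11.615
Difference = 11.615 − 10.60 = 1.02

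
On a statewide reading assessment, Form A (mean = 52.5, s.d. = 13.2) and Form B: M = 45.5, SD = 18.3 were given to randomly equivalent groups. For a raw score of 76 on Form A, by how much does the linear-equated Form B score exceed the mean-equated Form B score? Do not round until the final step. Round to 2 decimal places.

Mean-equated: 76 + (45.5 − 52.5) = 69.00
Linear-equated: (18.3/13.2)(76 − 52.5) + 45.5 = 78.080
Difference = 78.080 − 69.00 = 9.08

9.08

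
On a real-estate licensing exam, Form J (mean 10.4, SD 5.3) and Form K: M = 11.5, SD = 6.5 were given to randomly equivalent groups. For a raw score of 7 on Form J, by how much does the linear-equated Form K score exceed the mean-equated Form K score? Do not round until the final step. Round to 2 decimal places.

-0.77

Mean-equated: 7 + (11.5 − 10.4) = 8.10
Linear-equated: (6.5/5.3)(7 − 10.4) + 11.5 = 7.330
Difference = 7.330 − 8.10 = -0.77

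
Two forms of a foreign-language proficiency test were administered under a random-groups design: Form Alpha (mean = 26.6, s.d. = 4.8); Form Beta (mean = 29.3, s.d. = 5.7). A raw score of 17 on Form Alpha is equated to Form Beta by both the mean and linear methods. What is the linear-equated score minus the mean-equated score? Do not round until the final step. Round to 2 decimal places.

-1.80

Mean-equated: 17 + (29.3 − 26.6) = 19.70
Linear-equated: (5.7/4.8)(17 − 26.6) + 29.3 = 17.900
Difference = 17.900 − 19.70 = -1.80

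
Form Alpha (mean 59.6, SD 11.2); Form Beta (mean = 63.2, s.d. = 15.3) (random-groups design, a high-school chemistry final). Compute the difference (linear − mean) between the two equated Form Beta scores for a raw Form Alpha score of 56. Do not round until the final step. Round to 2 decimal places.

-1.32

Mean-equated: 56 + (63.2 − 59.6) = 59.60
Linear-equated: (15.3/11.2)(56 − 59.6) + 63.2 = 58.282
Difference = 58.282 − 59.60 = -1.32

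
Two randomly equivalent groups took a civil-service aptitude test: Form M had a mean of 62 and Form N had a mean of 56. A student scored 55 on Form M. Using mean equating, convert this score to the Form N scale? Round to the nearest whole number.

49

Mean equating: y = x + (M_Y − M_X) = 55 + (56 − 62) = 49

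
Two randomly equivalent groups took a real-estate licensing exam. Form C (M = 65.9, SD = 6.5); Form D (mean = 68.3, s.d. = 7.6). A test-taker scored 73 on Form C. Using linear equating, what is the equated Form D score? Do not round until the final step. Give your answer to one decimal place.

76.6

Linear equating: y = (SD_Y/SD_X)(x − M_X) + M_Y
y = (7.6/6.5)(73 − 65.9) + 68.3
y = 1.169231 × 7.1 + 68.3 = 8.3015 + 68.3 = 76.6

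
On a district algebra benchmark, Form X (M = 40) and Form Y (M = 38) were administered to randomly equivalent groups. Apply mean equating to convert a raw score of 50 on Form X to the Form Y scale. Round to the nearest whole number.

Mean equating: y = x + (M_Y − M_X) = 50 + (38 − 40) = 48

48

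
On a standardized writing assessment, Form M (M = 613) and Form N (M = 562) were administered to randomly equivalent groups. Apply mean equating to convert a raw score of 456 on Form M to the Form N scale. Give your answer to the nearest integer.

Mean equating: y = x + (M_Y − M_X) = 456 + (562 − 613) = 405

405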